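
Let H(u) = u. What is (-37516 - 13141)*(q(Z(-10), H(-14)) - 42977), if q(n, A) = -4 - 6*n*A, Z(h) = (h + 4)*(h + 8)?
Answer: 2126226261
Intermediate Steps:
Z(h) = (4 + h)*(8 + h)
q(n, A) = -4 - 6*A*n
(-37516 - 13141)*(q(Z(-10), H(-14)) - 42977) = (-37516 - 13141)*((-4 - 6*(-14)*(32 + (-10)² + 12*(-10))) - 42977) = -50657*((-4 - 6*(-14)*(32 + 100 - 120)) - 42977) = -50657*((-4 - 6*(-14)*12) - 42977) = -50657*((-4 + 1008) - 42977) = -50657*(1004 - 42977) = -50657*(-41973) = 2126226261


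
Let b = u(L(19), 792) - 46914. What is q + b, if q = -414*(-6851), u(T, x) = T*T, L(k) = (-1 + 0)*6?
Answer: 2789436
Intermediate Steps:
L(k) = -6 (L(k) = -1*6 = -6)
u(T, x) = T**2
q = 2836314
b = -46878 (b = (-6)**2 - 46914 = 36 - 46914 = -46878)
q + b = 2836314 - 46878 = 2789436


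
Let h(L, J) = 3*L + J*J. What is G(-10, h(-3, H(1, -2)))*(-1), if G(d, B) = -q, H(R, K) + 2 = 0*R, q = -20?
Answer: -20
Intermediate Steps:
H(R, K) = -2 (H(R, K) = -2 + 0*R = -2 + 0 = -2)
h(L, J) = J**2 + 3*L (h(L, J) = 3*L + J**2 = J**2 + 3*L)
G(d, B) = 20 (G(d, B) = -1*(-20) = 20)
G(-10, h(-3, H(1, -2)))*(-1) = 20*(-1) = -20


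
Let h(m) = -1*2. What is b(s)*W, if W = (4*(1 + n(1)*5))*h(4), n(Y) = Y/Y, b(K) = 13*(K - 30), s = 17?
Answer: 8112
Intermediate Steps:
h(m) = -2
b(K) = -390 + 13*K (b(K) = 13*(-30 + K) = -390 + 13*K)
n(Y) = 1
W = -48 (W = (4*(1 + 1*5))*(-2) = (4*(1 + 5))*(-2) = (4*6)*(-2) = 24*(-2) = -48)
b(s)*W = (-390 + 13*17)*(-48) = (-390 + 221)*(-48) = -169*(-48) = 8112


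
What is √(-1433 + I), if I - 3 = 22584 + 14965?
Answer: √36119 ≈ 190.05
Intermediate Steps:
I = 37552 (I = 3 + (22584 + 14965) = 3 + 37549 = 37552)
√(-1433 + I) = √(-1433 + 37552) = √36119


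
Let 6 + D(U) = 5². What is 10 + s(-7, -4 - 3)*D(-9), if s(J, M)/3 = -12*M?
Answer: 4798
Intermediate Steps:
s(J, M) = -36*M (s(J, M) = 3*(-12*M) = -36*M)
D(U) = 19 (D(U) = -6 + 5² = -6 + 25 = 19)
10 + s(-7, -4 - 3)*D(-9) = 10 - 36*(-4 - 3)*19 = 10 - 36*(-7)*19 = 10 + 252*19 = 10 + 4788 = 4798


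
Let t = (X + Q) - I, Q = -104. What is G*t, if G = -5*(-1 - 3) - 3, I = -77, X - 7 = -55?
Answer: -1275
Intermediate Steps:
X = -48 (X = 7 - 55 = -48)
t = -75 (t = (-48 - 104) - 1*(-77) = -152 + 77 = -75)
G = 17 (G = -5*(-4) - 3 = 20 - 3 = 17)
G*t = 17*(-75) = -1275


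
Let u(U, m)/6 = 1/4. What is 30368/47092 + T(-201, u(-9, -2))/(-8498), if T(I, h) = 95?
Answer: 63398381/100046954 ≈ 0.63369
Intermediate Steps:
u(U, m) = 3/2 (u(U, m) = 6*(1/4) = 6*(1*(¼)) = 6*(¼) = 3/2)
30368/47092 + T(-201, u(-9, -2))/(-8498) = 30368/47092 + 95/(-8498) = 30368*(1/47092) + 95*(-1/8498) = 7592/11773 - 95/8498 = 63398381/100046954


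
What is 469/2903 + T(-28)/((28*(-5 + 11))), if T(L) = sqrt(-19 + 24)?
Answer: 469/2903 + sqrt(5)/168 ≈ 0.17487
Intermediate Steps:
T(L) = sqrt(5)
469/2903 + T(-28)/((28*(-5 + 11))) = 469/2903 + sqrt(5)/((28*(-5 + 11))) = 469*(1/2903) + sqrt(5)/((28*6)) = 469/2903 + sqrt(5)/168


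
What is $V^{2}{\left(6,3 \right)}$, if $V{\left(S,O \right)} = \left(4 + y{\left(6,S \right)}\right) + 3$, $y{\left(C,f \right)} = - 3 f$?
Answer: $121$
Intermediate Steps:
$V{\left(S,O \right)} = 7 - 3 S$ ($V{\left(S,O \right)} = \left(4 - 3 S\right) + 3 = 7 - 3 S$)
$V^{2}{\left(6,3 \right)} = \left(7 - 18\right)^{2} = \left(-11\right)^{2} = 121$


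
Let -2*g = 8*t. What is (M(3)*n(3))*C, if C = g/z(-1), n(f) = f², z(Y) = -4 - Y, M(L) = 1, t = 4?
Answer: 48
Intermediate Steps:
g = -16 (g = -4*4 = -½*32 = -16)
C = 16/3 (C = -16/(-4 - 1*(-1)) = -16/(-4 + 1) = -16/(-3) = -16*(-⅓) = 16/3 ≈ 5.3333)
(M(3)*n(3))*C = (1*3²)*(16/3) = (1*9)*(16/3) = 9*(16/3) = 48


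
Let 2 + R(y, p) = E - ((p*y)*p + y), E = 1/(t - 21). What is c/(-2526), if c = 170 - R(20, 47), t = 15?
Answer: -266233/15156 ≈ -17.566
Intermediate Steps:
E = -1/6 (E = 1/(15 - 21) = 1/(-6) = -1/6 ≈ -0.16667)
R(y, p) = -13/6 - y - y*p**2 (R(y, p) = -2 + (-1/6 - ((p*y)*p + y)) = -2 + (-1/6 - (y*p**2 + y)) = -2 + (-1/6 - (y + y*p**2)) = -2 + (-1/6 + (-y - y*p**2)) = -2 + (-1/6 - y - y*p**2) = -13/6 - y - y*p**2)
c = 266233/6 (c = 170 - (-13/6 - 1*20 - 1*20*47**2) = 170 - (-13/6 - 20 - 1*20*2209) = 170 - (-13/6 - 20 - 44180) = 170 - 1*(-265213/6) = 170 + 265213/6 = 266233/6 ≈ 44372.)
c/(-2526) = (266233/6)/(-2526) = (266233/6)*(-1/2526) = -266233/15156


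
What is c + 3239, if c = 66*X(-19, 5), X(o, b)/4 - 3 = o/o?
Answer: 4295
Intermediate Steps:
X(o, b) = 16 (X(o, b) = 12 + 4*(o/o) = 12 + 4*1 = 12 + 4 = 16)
c = 1056 (c = 66*16 = 1056)
c + 3239 = 1056 + 3239 = 4295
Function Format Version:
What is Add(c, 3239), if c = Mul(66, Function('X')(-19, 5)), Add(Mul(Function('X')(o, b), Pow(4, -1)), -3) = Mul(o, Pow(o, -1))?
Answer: 4295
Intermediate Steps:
Function('X')(o, b) = 16 (Function('X')(o, b) = Add(12, Mul(4, Mul(o, Pow(o, -1)))) = Add(12, Mul(4, 1)) = Add(12, 4) = 16)
c = 1056 (c = Mul(66, 16) = 1056)
Add(c, 3239) = Add(1056, 3239) = 4295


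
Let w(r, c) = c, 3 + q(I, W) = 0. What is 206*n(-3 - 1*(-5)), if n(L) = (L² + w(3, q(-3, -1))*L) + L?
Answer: 0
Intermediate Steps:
q(I, W) = -3 (q(I, W) = -3 + 0 = -3)
n(L) = L² - 2*L (n(L) = (L² - 3*L) + L = L² - 2*L)
206*n(-3 - 1*(-5)) = 206*((-3 - 1*(-5))*(-2 + (-3 - 1*(-5)))) = 206*((-3 + 5)*(-2 + (-3 + 5))) = 206*(2*(-2 + 2)) = 206*(2*0) = 206*0 = 0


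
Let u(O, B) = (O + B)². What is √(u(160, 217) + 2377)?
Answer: √144506 ≈ 380.14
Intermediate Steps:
u(O, B) = (B + O)²
√(u(160, 217) + 2377) = √((217 + 160)² + 2377) = √(377² + 2377) = √(142129 + 2377) = √144506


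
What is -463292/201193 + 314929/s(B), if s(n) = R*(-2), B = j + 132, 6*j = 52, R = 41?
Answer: -63399500241/16497826 ≈ -3842.9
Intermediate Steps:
j = 26/3 (j = (⅙)*52 = 26/3 ≈ 8.6667)
B = 422/3 (B = 26/3 + 132 = 422/3 ≈ 140.67)
s(n) = -82 (s(n) = 41*(-2) = -82)
-463292/201193 + 314929/s(B) = -463292/201193 + 314929/(-82) = -463292*1/201193 + 314929*(-1/82) = -463292/201193 - 314929/82 = -63399500241/16497826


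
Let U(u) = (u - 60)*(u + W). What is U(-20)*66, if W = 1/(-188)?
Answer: 4964520/47 ≈ 1.0563e+5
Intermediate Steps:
W = -1/188 ≈ -0.0053191
U(u) = (-60 + u)*(-1/188 + u) (U(u) = (u - 60)*(u - 1/188) = (-60 + u)*(-1/188 + u))
U(-20)*66 = (15/47 + (-20)² - 11281/188*(-20))*66 = (15/47 + 400 + 56405/47)*66 = (75220/47)*66 = 4964520/47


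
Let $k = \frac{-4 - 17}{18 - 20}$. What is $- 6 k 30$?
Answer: $-1890$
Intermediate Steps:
$k = \frac{21}{2}$ ($k = - \frac{21}{-2} = \left(-21\right) \left(- \frac{1}{2}\right) = \frac{21}{2} \approx 10.5$)
$- 6 k 30 = \left(-6\right) \frac{21}{2} \cdot 30 = \left(-63\right) 30 = -1890$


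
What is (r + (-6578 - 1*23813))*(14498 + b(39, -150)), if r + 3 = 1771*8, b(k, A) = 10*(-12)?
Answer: -233297428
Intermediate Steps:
b(k, A) = -120
r = 14165 (r = -3 + 1771*8 = -3 + 14168 = 14165)
(r + (-6578 - 1*23813))*(14498 + b(39, -150)) = (14165 + (-6578 - 1*23813))*(14498 - 120) = (14165 + (-6578 - 23813))*14378 = (14165 - 30391)*14378 = -16226*14378 = -233297428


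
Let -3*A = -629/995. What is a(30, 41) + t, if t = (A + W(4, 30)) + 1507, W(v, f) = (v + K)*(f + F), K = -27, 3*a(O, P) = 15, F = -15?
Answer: 3484124/2985 ≈ 1167.2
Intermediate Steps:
a(O, P) = 5 (a(O, P) = (⅓)*15 = 5)
W(v, f) = (-27 + v)*(-15 + f) (W(v, f) = (v - 27)*(f - 15) = (-27 + v)*(-15 + f))
A = 629/2985 (A = -(-629)/(3*995) = -⅓*(-629/995) = 629/2985 ≈ 0.21072)
t = 3469199/2985 (t = (629/2985 + (405 - 27*30 - 15*4 + 30*4)) + 1507 = (629/2985 + (405 - 810 - 60 + 120)) + 1507 = (629/2985 - 345) + 1507 = -1029196/2985 + 1507 = 3469199/2985 ≈ 1162.2)
a(30, 41) + t = 5 + 3469199/2985 = 3484124/2985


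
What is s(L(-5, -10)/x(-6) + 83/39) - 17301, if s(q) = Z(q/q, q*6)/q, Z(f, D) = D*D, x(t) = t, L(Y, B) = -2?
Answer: -223761/13 ≈ -17212.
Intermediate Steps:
Z(f, D) = D**2
s(q) = 36*q (s(q) = (q*6)**2/q = (6*q)**2/q = (36*q**2)/q = 36*q)
s(L(-5, -10)/x(-6) + 83/39) - 17301 = 36*(-2/(-6) + 83/39) - 17301 = 36*(-2*(-1/6) + 83*(1/39)) - 17301 = 36*(1/3 + 83/39) - 17301 = 36*(32/13) - 17301 = 1152/13 - 17301 = -223761/13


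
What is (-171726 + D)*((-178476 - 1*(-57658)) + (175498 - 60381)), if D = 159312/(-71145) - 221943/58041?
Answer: 149733140793978611/152938035 ≈ 9.7904e+8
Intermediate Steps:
D = -927287501/152938035 (D = 159312*(-1/71145) - 221943*1/58041 = -53104/23715 - 73981/19347 = -927287501/152938035 ≈ -6.0632)
(-171726 + D)*((-178476 - 1*(-57658)) + (175498 - 60381)) = (-171726 - 927287501/152938035)*((-178476 - 1*(-57658)) + (175498 - 60381)) = -26264364285911*((-178476 + 57658) + 115117)/152938035 = -26264364285911*(-120818 + 115117)/152938035 = -26264364285911/152938035*(-5701) = 149733140793978611/152938035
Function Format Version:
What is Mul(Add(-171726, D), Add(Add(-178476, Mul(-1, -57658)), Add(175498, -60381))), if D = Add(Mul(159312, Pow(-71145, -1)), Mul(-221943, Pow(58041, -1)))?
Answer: Rational(149733140793978611, 152938035) ≈ 9.7904e+8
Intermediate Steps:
D = Rational(-927287501, 152938035) (D = Add(Mul(159312, Rational(-1, 71145)), Mul(-221943, Rational(1, 58041))) = Add(Rational(-53104, 23715), Rational(-73981, 19347)) = Rational(-927287501, 152938035) ≈ -6.0632)
Mul(Add(-171726, D), Add(Add(-178476, Mul(-1, -57658)), Add(175498, -60381))) = Mul(Add(-171726, Rational(-927287501, 152938035)), Add(Add(-178476, Mul(-1, -57658)), Add(175498, -60381))) = Mul(Rational(-26264364285911, 152938035), Add(Add(-178476, 57658), 115117)) = Mul(Rational(-26264364285911, 152938035), Add(-120818, 115117)) = Mul(Rational(-26264364285911, 152938035), -5701) = Rational(149733140793978611, 152938035)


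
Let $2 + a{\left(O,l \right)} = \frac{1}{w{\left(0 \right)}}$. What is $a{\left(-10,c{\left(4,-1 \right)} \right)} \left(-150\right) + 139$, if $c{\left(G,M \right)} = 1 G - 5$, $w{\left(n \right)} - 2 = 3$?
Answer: $409$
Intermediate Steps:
$w{\left(n \right)} = 5$ ($w{\left(n \right)} = 2 + 3 = 5$)
$c{\left(G,M \right)} = -5 + G$ ($c{\left(G,M \right)} = G - 5 = -5 + G$)
$a{\left(O,l \right)} = - \frac{9}{5}$ ($a{\left(O,l \right)} = -2 + \frac{1}{5} = - \frac{9}{5}$)
$a{\left(-10,c{\left(4,-1 \right)} \right)} \left(-150\right) + 139 = \left(- \frac{9}{5}\right) \left(-150\right) + 139 = 270 + 139 = 409$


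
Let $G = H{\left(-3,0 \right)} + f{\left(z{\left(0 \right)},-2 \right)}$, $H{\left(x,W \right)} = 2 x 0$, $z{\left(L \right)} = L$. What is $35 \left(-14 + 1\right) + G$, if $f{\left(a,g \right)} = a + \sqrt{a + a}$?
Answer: $-455$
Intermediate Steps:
$H{\left(x,W \right)} = 0$
$f{\left(a,g \right)} = a + \sqrt{2} \sqrt{a}$ ($f{\left(a,g \right)} = a + \sqrt{2 a} = a + \sqrt{2} \sqrt{a}$)
$G = 0$ ($G = 0 + \left(0 + \sqrt{2} \sqrt{0}\right) = 0 + \left(0 + \sqrt{2} \cdot 0\right) = 0 + \left(0 + 0\right) = 0 + 0 = 0$)
$35 \left(-14 + 1\right) + G = 35 \left(-14 + 1\right) + 0 = 35 \left(-13\right) + 0 = -455 + 0 = -455$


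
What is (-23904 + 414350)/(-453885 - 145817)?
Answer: -195223/299851 ≈ -0.65107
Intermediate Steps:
(-23904 + 414350)/(-453885 - 145817) = 390446/(-599702) = 390446*(-1/599702) = -195223/299851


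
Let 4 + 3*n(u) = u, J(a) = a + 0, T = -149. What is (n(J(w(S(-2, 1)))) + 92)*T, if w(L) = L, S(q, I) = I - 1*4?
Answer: -40081/3 ≈ -13360.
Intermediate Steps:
S(q, I) = -4 + I (S(q, I) = I - 4 = -4 + I)
J(a) = a
n(u) = -4/3 + u/3
(n(J(w(S(-2, 1)))) + 92)*T = ((-4/3 + (-4 + 1)/3) + 92)*(-149) = ((-4/3 + (⅓)*(-3)) + 92)*(-149) = ((-4/3 - 1) + 92)*(-149) = (-7/3 + 92)*(-149) = (269/3)*(-149) = -40081/3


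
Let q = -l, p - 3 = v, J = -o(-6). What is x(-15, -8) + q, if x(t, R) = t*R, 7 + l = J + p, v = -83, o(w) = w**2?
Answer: 243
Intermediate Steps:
J = -36 (J = -1*(-6)**2 = -1*36 = -36)
p = -80 (p = 3 - 83 = -80)
l = -123 (l = -7 + (-36 - 80) = -7 - 116 = -123)
x(t, R) = R*t
q = 123 (q = -1*(-123) = 123)
x(-15, -8) + q = -8*(-15) + 123 = 120 + 123 = 243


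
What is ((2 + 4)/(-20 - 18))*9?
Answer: -27/19 ≈ -1.4211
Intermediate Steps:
((2 + 4)/(-20 - 18))*9 = (6/(-38))*9 = (6*(-1/38))*9 = -3/19*9 = -27/19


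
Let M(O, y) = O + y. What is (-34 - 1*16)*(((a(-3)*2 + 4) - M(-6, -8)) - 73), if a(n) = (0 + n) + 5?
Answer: 2550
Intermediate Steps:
a(n) = 5 + n (a(n) = n + 5 = 5 + n)
(-34 - 1*16)*(((a(-3)*2 + 4) - M(-6, -8)) - 73) = (-34 - 1*16)*((((5 - 3)*2 + 4) - (-6 - 8)) - 73) = (-34 - 16)*(((2*2 + 4) - 1*(-14)) - 73) = -50*(((4 + 4) + 14) - 73) = -50*((8 + 14) - 73) = -50*(22 - 73) = -50*(-51) = 2550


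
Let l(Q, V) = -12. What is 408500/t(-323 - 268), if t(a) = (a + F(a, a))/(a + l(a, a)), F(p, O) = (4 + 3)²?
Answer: 123162750/271 ≈ 4.5448e+5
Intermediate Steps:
F(p, O) = 49 (F(p, O) = 7² = 49)
t(a) = (49 + a)/(-12 + a) (t(a) = (a + 49)/(a - 12) = (49 + a)/(-12 + a))
408500/t(-323 - 268) = 408500/(((49 + (-323 - 268))/(-12 + (-323 - 268)))) = 408500/(((49 - 591)/(-12 - 591))) = 408500/((-542/(-603))) = 408500/((-1/603*(-542))) = 408500/(542/603) = 408500*(603/542) = 123162750/271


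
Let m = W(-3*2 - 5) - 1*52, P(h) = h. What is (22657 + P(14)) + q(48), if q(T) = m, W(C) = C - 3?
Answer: 22605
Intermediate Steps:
W(C) = -3 + C
m = -66 (m = (-3 + (-3*2 - 5)) - 1*52 = (-3 + (-6 - 5)) - 52 = (-3 - 11) - 52 = -14 - 52 = -66)
q(T) = -66
(22657 + P(14)) + q(48) = (22657 + 14) - 66 = 22671 - 66 = 22605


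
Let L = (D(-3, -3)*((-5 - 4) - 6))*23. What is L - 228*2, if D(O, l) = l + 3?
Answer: -456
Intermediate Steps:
D(O, l) = 3 + l
L = 0 (L = ((3 - 3)*((-5 - 4) - 6))*23 = (0*(-9 - 6))*23 = (0*(-15))*23 = 0*23 = 0)
L - 228*2 = 0 - 228*2 = 0 - 1*456 = 0 - 456 = -456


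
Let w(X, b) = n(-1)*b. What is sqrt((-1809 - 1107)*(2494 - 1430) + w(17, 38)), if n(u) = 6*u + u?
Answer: I*sqrt(3102890) ≈ 1761.5*I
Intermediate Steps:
n(u) = 7*u
w(X, b) = -7*b (w(X, b) = (7*(-1))*b = -7*b)
sqrt((-1809 - 1107)*(2494 - 1430) + w(17, 38)) = sqrt((-1809 - 1107)*(2494 - 1430) - 7*38) = sqrt(-2916*1064 - 266) = sqrt(-3102624 - 266) = sqrt(-3102890) = I*sqrt(3102890)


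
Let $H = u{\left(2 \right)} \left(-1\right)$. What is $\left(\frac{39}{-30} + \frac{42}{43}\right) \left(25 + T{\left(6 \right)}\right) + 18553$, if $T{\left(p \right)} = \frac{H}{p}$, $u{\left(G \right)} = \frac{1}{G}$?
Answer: $\frac{95691919}{5160} \approx 18545.0$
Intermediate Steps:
$H = - \frac{1}{2}$ ($H = \frac{1}{2} \left(-1\right) = - \frac{1}{2} \approx -0.5$)
$T{\left(p \right)} = - \frac{1}{2 p}$
$\left(\frac{39}{-30} + \frac{42}{43}\right) \left(25 + T{\left(6 \right)}\right) + 18553 = \left(\frac{39}{-30} + \frac{42}{43}\right) \left(25 - \frac{1}{2 \cdot 6}\right) + 18553 = \left(39 \left(- \frac{1}{30}\right) + 42 \cdot \frac{1}{43}\right) \left(25 - \frac{1}{12}\right) + 18553 = \left(- \frac{13}{10} + \frac{42}{43}\right) \left(25 - \frac{1}{12}\right) + 18553 = \left(- \frac{139}{430}\right) \frac{299}{12} + 18553 = - \frac{41561}{5160} + 18553 = \frac{95691919}{5160}$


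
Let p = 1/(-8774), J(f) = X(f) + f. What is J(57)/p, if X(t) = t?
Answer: -1000236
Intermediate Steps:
J(f) = 2*f (J(f) = f + f = 2*f)
p = -1/8774 ≈ -0.00011397
J(57)/p = (2*57)/(-1/8774) = 114*(-8774) = -1000236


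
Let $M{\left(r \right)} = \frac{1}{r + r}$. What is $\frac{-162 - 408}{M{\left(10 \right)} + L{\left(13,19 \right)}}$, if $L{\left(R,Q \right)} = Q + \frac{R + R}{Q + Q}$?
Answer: $- \frac{216600}{7499} \approx -28.884$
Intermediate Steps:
$L{\left(R,Q \right)} = Q + \frac{R}{Q}$ ($L{\left(R,Q \right)} = Q + \frac{2 R}{2 Q} = Q + 2 R \frac{1}{2 Q} = Q + \frac{R}{Q}$)
$M{\left(r \right)} = \frac{1}{2 r}$
$\frac{-162 - 408}{M{\left(10 \right)} + L{\left(13,19 \right)}} = \frac{-162 - 408}{\frac{1}{2 \cdot 10} + \left(19 + \frac{13}{19}\right)} = - \frac{570}{\frac{1}{2} \cdot \frac{1}{10} + \left(19 + 13 \cdot \frac{1}{19}\right)} = - \frac{570}{\frac{1}{20} + \left(19 + \frac{13}{19}\right)} = - \frac{570}{\frac{1}{20} + \frac{374}{19}} = - \frac{570}{\frac{7499}{380}} = \left(-570\right) \frac{380}{7499} = - \frac{216600}{7499}$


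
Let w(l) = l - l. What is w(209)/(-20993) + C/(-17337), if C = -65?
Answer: 65/17337 ≈ 0.0037492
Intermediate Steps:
w(l) = 0
w(209)/(-20993) + C/(-17337) = 0/(-20993) - 65/(-17337) = 0*(-1/20993) - 65*(-1/17337) = 0 + 65/17337 = 65/17337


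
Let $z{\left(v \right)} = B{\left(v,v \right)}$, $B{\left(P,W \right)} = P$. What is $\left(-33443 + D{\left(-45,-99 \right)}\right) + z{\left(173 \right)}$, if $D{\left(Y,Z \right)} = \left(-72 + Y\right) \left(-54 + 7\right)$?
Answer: $-27771$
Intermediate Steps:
$z{\left(v \right)} = v$
$D{\left(Y,Z \right)} = 3384 - 47 Y$ ($D{\left(Y,Z \right)} = \left(-72 + Y\right) \left(-47\right) = 3384 - 47 Y$)
$\left(-33443 + D{\left(-45,-99 \right)}\right) + z{\left(173 \right)} = \left(-33443 + \left(3384 - -2115\right)\right) + 173 = \left(-33443 + \left(3384 + 2115\right)\right) + 173 = \left(-33443 + 5499\right) + 173 = -27944 + 173 = -27771$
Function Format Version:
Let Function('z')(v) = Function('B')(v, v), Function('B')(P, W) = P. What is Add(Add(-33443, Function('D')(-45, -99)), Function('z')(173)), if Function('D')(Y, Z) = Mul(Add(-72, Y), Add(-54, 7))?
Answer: -27771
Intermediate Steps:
Function('z')(v) = v
Function('D')(Y, Z) = Add(3384, Mul(-47, Y)) (Function('D')(Y, Z) = Mul(Add(-72, Y), -47) = Add(3384, Mul(-47, Y)))
Add(Add(-33443, Function('D')(-45, -99)), Function('z')(173)) = Add(Add(-33443, Add(3384, Mul(-47, -45))), 173) = Add(Add(-33443, Add(3384, 2115)), 173) = Add(Add(-33443, 5499), 173) = Add(-27944, 173) = -27771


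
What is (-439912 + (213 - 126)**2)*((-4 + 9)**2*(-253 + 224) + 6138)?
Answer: -2340272659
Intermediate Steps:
(-439912 + (213 - 126)**2)*((-4 + 9)**2*(-253 + 224) + 6138) = (-439912 + 87**2)*(5**2*(-29) + 6138) = (-439912 + 7569)*(25*(-29) + 6138) = -432343*(-725 + 6138) = -432343*5413 = -2340272659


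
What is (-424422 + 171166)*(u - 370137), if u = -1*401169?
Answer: 195337872336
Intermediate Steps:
u = -401169
(-424422 + 171166)*(u - 370137) = (-424422 + 171166)*(-401169 - 370137) = -253256*(-771306) = 195337872336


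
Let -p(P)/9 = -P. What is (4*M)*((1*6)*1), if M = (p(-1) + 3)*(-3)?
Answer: 432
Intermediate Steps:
p(P) = 9*P (p(P) = -(-9)*P = 9*P)
M = 18 (M = (9*(-1) + 3)*(-3) = (-9 + 3)*(-3) = -6*(-3) = 18)
(4*M)*((1*6)*1) = (4*18)*((1*6)*1) = 72*(6*1) = 72*6 = 432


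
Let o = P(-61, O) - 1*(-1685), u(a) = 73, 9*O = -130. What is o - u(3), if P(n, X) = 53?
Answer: 1665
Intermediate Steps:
O = -130/9 (O = (⅑)*(-130) = -130/9 ≈ -14.444)
o = 1738 (o = 53 - 1*(-1685) = 53 + 1685 = 1738)
o - u(3) = 1738 - 1*73 = 1738 - 73 = 1665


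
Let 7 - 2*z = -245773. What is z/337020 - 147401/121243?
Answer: -3477753275/4086131586 ≈ -0.85111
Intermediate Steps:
z = 122890 (z = 7/2 - ½*(-245773) = 7/2 + 245773/2 = 122890)
z/337020 - 147401/121243 = 122890/337020 - 147401/121243 = 122890*(1/337020) - 147401*1/121243 = 12289/33702 - 147401/121243 = -3477753275/4086131586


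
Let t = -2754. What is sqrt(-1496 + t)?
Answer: 5*I*sqrt(170) ≈ 65.192*I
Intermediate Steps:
sqrt(-1496 + t) = sqrt(-1496 - 2754) = sqrt(-4250) = 5*I*sqrt(170)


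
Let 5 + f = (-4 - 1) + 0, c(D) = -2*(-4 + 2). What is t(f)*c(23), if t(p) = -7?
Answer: -28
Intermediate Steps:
c(D) = 4 (c(D) = -2*(-2) = 4)
f = -10 (f = -5 + ((-4 - 1) + 0) = -5 + (-5 + 0) = -5 - 5 = -10)
t(f)*c(23) = -7*4 = -28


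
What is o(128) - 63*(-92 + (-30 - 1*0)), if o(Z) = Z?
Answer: 7814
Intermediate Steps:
o(128) - 63*(-92 + (-30 - 1*0)) = 128 - 63*(-92 + (-30 - 1*0)) = 128 - 63*(-92 + (-30 + 0)) = 128 - 63*(-92 - 30) = 128 - 63*(-122) = 128 - 1*(-7686) = 128 + 7686 = 7814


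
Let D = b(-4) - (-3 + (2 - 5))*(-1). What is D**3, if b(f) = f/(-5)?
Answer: -17576/125 ≈ -140.61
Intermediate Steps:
b(f) = -f/5 (b(f) = f*(-1/5) = -f/5)
D = -26/5 (D = -1/5*(-4) - (-3 + (2 - 5))*(-1) = 4/5 - (-3 - 3)*(-1) = 4/5 - (-6)*(-1) = 4/5 - 1*6 = 4/5 - 6 = -26/5 ≈ -5.2000)
D**3 = (-26/5)**3 = -17576/125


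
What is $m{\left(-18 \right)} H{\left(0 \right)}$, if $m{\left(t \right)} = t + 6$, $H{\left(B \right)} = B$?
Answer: $0$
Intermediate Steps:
$m{\left(t \right)} = 6 + t$
$m{\left(-18 \right)} H{\left(0 \right)} = \left(6 - 18\right) 0 = \left(-12\right) 0 = 0$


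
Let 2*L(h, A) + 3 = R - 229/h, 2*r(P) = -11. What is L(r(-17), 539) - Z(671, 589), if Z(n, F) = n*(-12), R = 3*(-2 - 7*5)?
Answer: 88174/11 ≈ 8015.8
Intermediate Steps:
R = -111 (R = 3*(-2 - 35) = 3*(-37) = -111)
Z(n, F) = -12*n
r(P) = -11/2 (r(P) = (½)*(-11) = -11/2)
L(h, A) = -57 - 229/(2*h) (L(h, A) = -3/2 + (-111 - 229/h)/2 = -3/2 + (-111/2 - 229/(2*h)) = -57 - 229/(2*h))
L(r(-17), 539) - Z(671, 589) = (-57 - 229/(2*(-11/2))) - (-12)*671 = (-57 - 229/2*(-2/11)) - 1*(-8052) = (-57 + 229/11) + 8052 = -398/11 + 8052 = 88174/11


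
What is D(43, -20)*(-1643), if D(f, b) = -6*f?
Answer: 423894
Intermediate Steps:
D(43, -20)*(-1643) = -6*43*(-1643) = -258*(-1643) = 423894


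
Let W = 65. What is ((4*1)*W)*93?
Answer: 24180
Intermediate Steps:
((4*1)*W)*93 = ((4*1)*65)*93 = (4*65)*93 = 260*93 = 24180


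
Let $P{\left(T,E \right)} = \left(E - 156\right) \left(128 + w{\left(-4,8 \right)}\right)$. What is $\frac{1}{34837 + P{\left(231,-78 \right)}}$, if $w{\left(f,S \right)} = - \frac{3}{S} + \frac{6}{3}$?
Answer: $\frac{4}{18019} \approx 0.00022199$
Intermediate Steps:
$w{\left(f,S \right)} = 2 - \frac{3}{S}$ ($w{\left(f,S \right)} = - \frac{3}{S} + 6 \cdot \frac{1}{3} = - \frac{3}{S} + 2 = 2 - \frac{3}{S}$)
$P{\left(T,E \right)} = - \frac{40443}{2} + \frac{1037 E}{8}$ ($P{\left(T,E \right)} = \left(E - 156\right) \left(128 + \left(2 - \frac{3}{8}\right)\right) = \left(-156 + E\right) \left(128 + \left(2 - \frac{3}{8}\right)\right) = \left(-156 + E\right) \left(128 + \frac{13}{8}\right) = \left(-156 + E\right) \frac{1037}{8} = - \frac{40443}{2} + \frac{1037 E}{8}$)
$\frac{1}{34837 + P{\left(231,-78 \right)}} = \frac{1}{34837 + \left(- \frac{40443}{2} + \frac{1037}{8} \left(-78\right)\right)} = \frac{1}{34837 - \frac{121329}{4}} = \frac{1}{\frac{18019}{4}} = \frac{4}{18019}$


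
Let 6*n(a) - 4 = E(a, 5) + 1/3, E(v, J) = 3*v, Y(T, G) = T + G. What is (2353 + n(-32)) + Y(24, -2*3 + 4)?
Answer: 42475/18 ≈ 2359.7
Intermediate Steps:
Y(T, G) = G + T
n(a) = 13/18 + a/2 (n(a) = ⅔ + (3*a + 1/3)/6 = ⅔ + (3*a + ⅓)/6 = ⅔ + (⅓ + 3*a)/6 = ⅔ + (1/18 + a/2) = 13/18 + a/2)
(2353 + n(-32)) + Y(24, -2*3 + 4) = (2353 + (13/18 + (½)*(-32))) + ((-2*3 + 4) + 24) = (2353 + (13/18 - 16)) + ((-6 + 4) + 24) = (2353 - 275/18) + (-2 + 24) = 42079/18 + 22 = 42475/18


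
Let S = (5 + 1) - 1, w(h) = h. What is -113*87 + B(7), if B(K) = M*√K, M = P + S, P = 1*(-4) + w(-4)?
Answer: -9831 - 3*√7 ≈ -9838.9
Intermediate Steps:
S = 5 (S = 6 - 1 = 5)
P = -8 (P = 1*(-4) - 4 = -4 - 4 = -8)
M = -3 (M = -8 + 5 = -3)
B(K) = -3*√K
-113*87 + B(7) = -113*87 - 3*√7 = -9831 - 3*√7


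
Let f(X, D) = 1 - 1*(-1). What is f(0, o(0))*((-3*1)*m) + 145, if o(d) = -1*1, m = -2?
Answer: 157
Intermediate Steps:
o(d) = -1
f(X, D) = 2 (f(X, D) = 1 + 1 = 2)
f(0, o(0))*((-3*1)*m) + 145 = 2*(-3*1*(-2)) + 145 = 2*(-3*(-2)) + 145 = 2*6 + 145 = 12 + 145 = 157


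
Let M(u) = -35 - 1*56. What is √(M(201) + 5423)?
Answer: 2*√1333 ≈ 73.021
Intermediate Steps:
M(u) = -91 (M(u) = -35 - 56 = -91)
√(M(201) + 5423) = √(-91 + 5423) = √5332 = 2*√1333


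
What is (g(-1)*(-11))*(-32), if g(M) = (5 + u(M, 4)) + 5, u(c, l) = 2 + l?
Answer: 5632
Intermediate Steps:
g(M) = 16 (g(M) = (5 + (2 + 4)) + 5 = (5 + 6) + 5 = 11 + 5 = 16)
(g(-1)*(-11))*(-32) = (16*(-11))*(-32) = -176*(-32) = 5632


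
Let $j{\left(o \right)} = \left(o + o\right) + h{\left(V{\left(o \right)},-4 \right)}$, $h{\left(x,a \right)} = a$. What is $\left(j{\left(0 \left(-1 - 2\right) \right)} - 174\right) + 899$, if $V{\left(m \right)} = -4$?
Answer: $721$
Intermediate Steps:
$j{\left(o \right)} = -4 + 2 o$ ($j{\left(o \right)} = \left(o + o\right) - 4 = 2 o - 4 = -4 + 2 o$)
$\left(j{\left(0 \left(-1 - 2\right) \right)} - 174\right) + 899 = \left(\left(-4 + 2 \cdot 0 \left(-1 - 2\right)\right) - 174\right) + 899 = \left(\left(-4 + 2 \cdot 0 \left(-3\right)\right) - 174\right) + 899 = \left(\left(-4 + 2 \cdot 0\right) - 174\right) + 899 = \left(\left(-4 + 0\right) - 174\right) + 899 = \left(-4 - 174\right) + 899 = -178 + 899 = 721$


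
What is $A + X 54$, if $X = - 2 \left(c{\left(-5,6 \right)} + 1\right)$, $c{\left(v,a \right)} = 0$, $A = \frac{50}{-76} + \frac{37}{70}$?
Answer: $- \frac{71906}{665} \approx -108.13$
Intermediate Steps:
$A = - \frac{86}{665}$ ($A = 50 \left(- \frac{1}{76}\right) + 37 \cdot \frac{1}{70} = - \frac{25}{38} + \frac{37}{70} = - \frac{86}{665} \approx -0.12932$)
$X = -2$ ($X = - 2 \left(0 + 1\right) = \left(-2\right) 1 = -2$)
$A + X 54 = - \frac{86}{665} - 108 = - \frac{71906}{665}$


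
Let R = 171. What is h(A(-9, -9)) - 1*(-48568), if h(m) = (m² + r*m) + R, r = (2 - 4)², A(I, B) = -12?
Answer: 48835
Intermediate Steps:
r = 4 (r = (-2)² = 4)
h(m) = 171 + m² + 4*m (h(m) = (m² + 4*m) + 171 = 171 + m² + 4*m)
h(A(-9, -9)) - 1*(-48568) = (171 + (-12)² + 4*(-12)) - 1*(-48568) = (171 + 144 - 48) + 48568 = 267 + 48568 = 48835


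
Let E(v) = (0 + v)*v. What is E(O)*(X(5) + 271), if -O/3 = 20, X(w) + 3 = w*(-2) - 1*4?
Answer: 914400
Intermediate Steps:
X(w) = -7 - 2*w (X(w) = -3 + (w*(-2) - 1*4) = -3 + (-2*w - 4) = -3 + (-4 - 2*w) = -7 - 2*w)
O = -60 (O = -3*20 = -60)
E(v) = v² (E(v) = v*v = v²)
E(O)*(X(5) + 271) = (-60)²*((-7 - 2*5) + 271) = 3600*((-7 - 10) + 271) = 3600*(-17 + 271) = 3600*254 = 914400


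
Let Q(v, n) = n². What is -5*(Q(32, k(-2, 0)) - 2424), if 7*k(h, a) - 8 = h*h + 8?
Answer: 591880/49 ≈ 12079.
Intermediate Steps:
k(h, a) = 16/7 + h²/7 (k(h, a) = 8/7 + (h*h + 8)/7 = 8/7 + (h² + 8)/7 = 8/7 + (8 + h²)/7 = 8/7 + (8/7 + h²/7) = 16/7 + h²/7)
-5*(Q(32, k(-2, 0)) - 2424) = -5*((16/7 + (⅐)*(-2)²)² - 2424) = -5*((16/7 + (⅐)*4)² - 2424) = -5*((16/7 + 4/7)² - 2424) = -5*((20/7)² - 2424) = -5*(400/49 - 2424) = -5*(-118376/49) = 591880/49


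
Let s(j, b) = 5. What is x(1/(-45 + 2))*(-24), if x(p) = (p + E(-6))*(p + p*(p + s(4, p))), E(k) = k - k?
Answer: -6168/79507 ≈ -0.077578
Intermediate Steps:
E(k) = 0
x(p) = p*(p + p*(5 + p)) (x(p) = (p + 0)*(p + p*(p + 5)) = p*(p + p*(5 + p)))
x(1/(-45 + 2))*(-24) = ((1/(-45 + 2))**2*(6 + 1/(-45 + 2)))*(-24) = ((1/(-43))**2*(6 + 1/(-43)))*(-24) = ((-1/43)**2*(6 - 1/43))*(-24) = ((1/1849)*(257/43))*(-24) = (257/79507)*(-24) = -6168/79507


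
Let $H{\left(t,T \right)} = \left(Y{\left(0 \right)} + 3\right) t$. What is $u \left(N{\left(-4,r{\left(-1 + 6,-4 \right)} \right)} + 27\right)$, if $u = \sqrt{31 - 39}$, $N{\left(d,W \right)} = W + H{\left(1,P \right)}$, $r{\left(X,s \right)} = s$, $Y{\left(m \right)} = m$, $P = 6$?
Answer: $52 i \sqrt{2} \approx 73.539 i$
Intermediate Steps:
$H{\left(t,T \right)} = 3 t$ ($H{\left(t,T \right)} = \left(0 + 3\right) t = 3 t$)
$N{\left(d,W \right)} = 3 + W$ ($N{\left(d,W \right)} = W + 3 \cdot 1 = W + 3 = 3 + W$)
$u = 2 i \sqrt{2}$ ($u = \sqrt{-8} = 2 i \sqrt{2} \approx 2.8284 i$)
$u \left(N{\left(-4,r{\left(-1 + 6,-4 \right)} \right)} + 27\right) = 2 i \sqrt{2} \left(\left(3 - 4\right) + 27\right) = 2 i \sqrt{2} \left(-1 + 27\right) = 2 i \sqrt{2} \cdot 26 = 52 i \sqrt{2}$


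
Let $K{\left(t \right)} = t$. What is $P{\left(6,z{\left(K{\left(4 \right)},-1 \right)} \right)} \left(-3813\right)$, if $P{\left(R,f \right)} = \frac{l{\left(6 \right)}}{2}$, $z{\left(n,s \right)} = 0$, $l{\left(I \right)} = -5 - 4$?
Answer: $\frac{34317}{2} \approx 17159.0$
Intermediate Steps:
$l{\left(I \right)} = -9$ ($l{\left(I \right)} = -5 - 4 = -9$)
$P{\left(R,f \right)} = - \frac{9}{2}$
$P{\left(6,z{\left(K{\left(4 \right)},-1 \right)} \right)} \left(-3813\right) = \left(- \frac{9}{2}\right) \left(-3813\right) = \frac{34317}{2}$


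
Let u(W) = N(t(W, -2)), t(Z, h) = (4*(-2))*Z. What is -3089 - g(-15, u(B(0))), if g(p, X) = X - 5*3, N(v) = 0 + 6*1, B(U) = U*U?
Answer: -3080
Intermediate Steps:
B(U) = U²
t(Z, h) = -8*Z
N(v) = 6 (N(v) = 0 + 6 = 6)
u(W) = 6
g(p, X) = -15 + X (g(p, X) = X - 15 = -15 + X)
-3089 - g(-15, u(B(0))) = -3089 - (-15 + 6) = -3089 - 1*(-9) = -3089 + 9 = -3080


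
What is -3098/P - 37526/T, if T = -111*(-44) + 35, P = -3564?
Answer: -59251801/8765658 ≈ -6.7595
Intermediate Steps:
T = 4919 (T = 4884 + 35 = 4919)
-3098/P - 37526/T = -3098/(-3564) - 37526/4919 = -3098*(-1/3564) - 37526*1/4919 = 1549/1782 - 37526/4919 = -59251801/8765658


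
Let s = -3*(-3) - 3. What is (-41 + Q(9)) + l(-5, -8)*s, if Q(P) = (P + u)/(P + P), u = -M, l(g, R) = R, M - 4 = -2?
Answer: -1595/18 ≈ -88.611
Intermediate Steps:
M = 2 (M = 4 - 2 = 2)
u = -2 (u = -1*2 = -2)
Q(P) = (-2 + P)/(2*P) (Q(P) = (P - 2)/(P + P) = (-2 + P)/((2*P)) = (-2 + P)*(1/(2*P)) = (-2 + P)/(2*P))
s = 6 (s = 9 - 3 = 6)
(-41 + Q(9)) + l(-5, -8)*s = (-41 + (½)*(-2 + 9)/9) - 8*6 = (-41 + (½)*(⅑)*7) - 48 = (-41 + 7/18) - 48 = -731/18 - 48 = -1595/18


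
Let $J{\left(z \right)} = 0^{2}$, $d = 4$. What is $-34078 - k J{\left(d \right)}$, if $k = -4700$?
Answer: $-34078$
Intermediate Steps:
$J{\left(z \right)} = 0$
$-34078 - k J{\left(d \right)} = -34078 - \left(-4700\right) 0 = -34078 - 0 = -34078 + 0 = -34078$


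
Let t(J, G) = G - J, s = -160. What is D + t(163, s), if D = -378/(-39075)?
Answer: -4206949/13025 ≈ -322.99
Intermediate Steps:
D = 126/13025 (D = -378*(-1/39075) = 126/13025 ≈ 0.0096737)
D + t(163, s) = 126/13025 + (-160 - 1*163) = 126/13025 + (-160 - 163) = 126/13025 - 323 = -4206949/13025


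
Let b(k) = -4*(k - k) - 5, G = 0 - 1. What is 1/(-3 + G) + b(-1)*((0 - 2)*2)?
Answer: 79/4 ≈ 19.750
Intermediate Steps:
G = -1
b(k) = -5 (b(k) = -4*0 - 5 = 0 - 5 = -5)
1/(-3 + G) + b(-1)*((0 - 2)*2) = 1/(-3 - 1) - 5*(0 - 2)*2 = 1/(-4) - (-10)*2 = -¼ - 5*(-4) = -¼ + 20 = 79/4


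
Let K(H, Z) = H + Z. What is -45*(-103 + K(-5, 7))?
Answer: 4545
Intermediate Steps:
-45*(-103 + K(-5, 7)) = -45*(-103 + (-5 + 7)) = -45*(-103 + 2) = -45*(-101) = 4545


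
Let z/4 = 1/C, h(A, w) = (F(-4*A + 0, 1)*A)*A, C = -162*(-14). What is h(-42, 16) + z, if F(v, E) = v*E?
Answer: 168031585/567 ≈ 2.9635e+5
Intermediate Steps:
F(v, E) = E*v
C = 2268
h(A, w) = -4*A³ (h(A, w) = ((1*(-4*A + 0))*A)*A = ((1*(-4*A))*A)*A = ((-4*A)*A)*A = (-4*A²)*A = -4*A³)
z = 1/567 (z = 4/2268 = 4*(1/2268) = 1/567 ≈ 0.0017637)
h(-42, 16) + z = -4*(-42)³ + 1/567 = -4*(-74088) + 1/567 = 296352 + 1/567 = 168031585/567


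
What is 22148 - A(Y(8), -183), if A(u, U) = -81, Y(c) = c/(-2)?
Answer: 22229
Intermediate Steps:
Y(c) = -c/2 (Y(c) = c*(-½) = -c/2)
22148 - A(Y(8), -183) = 22148 - 1*(-81) = 22148 + 81 = 22229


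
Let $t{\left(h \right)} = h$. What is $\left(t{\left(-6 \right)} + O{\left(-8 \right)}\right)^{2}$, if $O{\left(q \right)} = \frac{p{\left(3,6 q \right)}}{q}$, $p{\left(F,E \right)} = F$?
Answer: $\frac{2601}{64} \approx 40.641$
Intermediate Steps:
$O{\left(q \right)} = \frac{3}{q}$
$\left(t{\left(-6 \right)} + O{\left(-8 \right)}\right)^{2} = \left(-6 + \frac{3}{-8}\right)^{2} = \left(-6 + 3 \left(- \frac{1}{8}\right)\right)^{2} = \left(-6 - \frac{3}{8}\right)^{2} = \left(- \frac{51}{8}\right)^{2} = \frac{2601}{64}$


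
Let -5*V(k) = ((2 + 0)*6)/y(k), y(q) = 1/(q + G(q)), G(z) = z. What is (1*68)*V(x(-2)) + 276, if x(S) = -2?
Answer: 4644/5 ≈ 928.80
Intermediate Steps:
y(q) = 1/(2*q) (y(q) = 1/(q + q) = 1/(2*q))
V(k) = -24*k/5 (V(k) = -(2 + 0)*6/(5*(1/(2*k))) = -2*6*2*k/5 = -12*2*k/5 = -24*k/5)
(1*68)*V(x(-2)) + 276 = (1*68)*(-24/5*(-2)) + 276 = 68*(48/5) + 276 = 3264/5 + 276 = 4644/5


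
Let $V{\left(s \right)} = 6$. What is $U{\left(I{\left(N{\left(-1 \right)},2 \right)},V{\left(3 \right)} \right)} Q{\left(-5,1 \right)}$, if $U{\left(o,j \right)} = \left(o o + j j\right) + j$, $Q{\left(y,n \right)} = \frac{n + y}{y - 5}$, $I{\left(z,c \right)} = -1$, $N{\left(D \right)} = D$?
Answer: $\frac{86}{5} \approx 17.2$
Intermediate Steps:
$Q{\left(y,n \right)} = \frac{n + y}{-5 + y}$
$U{\left(o,j \right)} = j + j^{2} + o^{2}$ ($U{\left(o,j \right)} = \left(o^{2} + j^{2}\right) + j = \left(j^{2} + o^{2}\right) + j = j + j^{2} + o^{2}$)
$U{\left(I{\left(N{\left(-1 \right)},2 \right)},V{\left(3 \right)} \right)} Q{\left(-5,1 \right)} = \left(6 + 6^{2} + \left(-1\right)^{2}\right) \frac{1 - 5}{-5 - 5} = \left(6 + 36 + 1\right) \frac{1}{-10} \left(-4\right) = 43 \left(\left(- \frac{1}{10}\right) \left(-4\right)\right) = 43 \cdot \frac{2}{5} = \frac{86}{5}$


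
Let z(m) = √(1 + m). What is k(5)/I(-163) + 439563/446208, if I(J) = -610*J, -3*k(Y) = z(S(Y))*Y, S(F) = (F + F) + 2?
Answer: 146521/148736 - √13/59658 ≈ 0.98505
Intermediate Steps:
S(F) = 2 + 2*F (S(F) = 2*F + 2 = 2 + 2*F)
k(Y) = -Y*√(3 + 2*Y)/3 (k(Y) = -√(1 + (2 + 2*Y))*Y/3 = -√(3 + 2*Y)*Y/3 = -Y*√(3 + 2*Y)/3)
k(5)/I(-163) + 439563/446208 = (-⅓*5*√(3 + 2*5))/((-610*(-163))) + 439563/446208 = -⅓*5*√(3 + 10)/99430 + 439563*(1/446208) = -⅓*5*√13*(1/99430) + 146521/148736 = -5*√13/3*(1/99430) + 146521/148736 = -√13/59658 + 146521/148736 = 146521/148736 - √13/59658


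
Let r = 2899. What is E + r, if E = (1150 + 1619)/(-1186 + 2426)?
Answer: 3597529/1240 ≈ 2901.2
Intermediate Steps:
E = 2769/1240 ≈ 2.2331
E + r = 2769/1240 + 2899 = 3597529/1240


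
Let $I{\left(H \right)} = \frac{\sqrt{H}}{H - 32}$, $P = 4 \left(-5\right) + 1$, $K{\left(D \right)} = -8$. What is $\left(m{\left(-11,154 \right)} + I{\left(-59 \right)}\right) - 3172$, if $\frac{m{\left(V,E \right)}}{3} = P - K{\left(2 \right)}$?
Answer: $-3205 - \frac{i \sqrt{59}}{91} \approx -3205.0 - 0.084408 i$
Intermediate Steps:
$P = -19$ ($P = -20 + 1 = -19$)
$m{\left(V,E \right)} = -33$ ($m{\left(V,E \right)} = 3 \left(-19 - -8\right) = 3 \left(-19 + 8\right) = 3 \left(-11\right) = -33$)
$I{\left(H \right)} = \frac{\sqrt{H}}{-32 + H}$
$\left(m{\left(-11,154 \right)} + I{\left(-59 \right)}\right) - 3172 = \left(-33 + \frac{\sqrt{-59}}{-32 - 59}\right) - 3172 = \left(-33 + \frac{i \sqrt{59}}{-91}\right) - 3172 = \left(-33 + i \sqrt{59} \left(- \frac{1}{91}\right)\right) - 3172 = \left(-33 - \frac{i \sqrt{59}}{91}\right) - 3172 = -3205 - \frac{i \sqrt{59}}{91}$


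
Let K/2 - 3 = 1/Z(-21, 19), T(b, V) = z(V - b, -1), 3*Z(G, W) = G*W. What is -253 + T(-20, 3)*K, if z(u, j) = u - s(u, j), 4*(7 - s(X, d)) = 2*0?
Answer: -20913/133 ≈ -157.24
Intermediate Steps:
s(X, d) = 7 (s(X, d) = 7 - 0/2 = 7 - ¼*0 = 7 + 0 = 7)
z(u, j) = -7 + u (z(u, j) = u - 1*7 = u - 7 = -7 + u)
Z(G, W) = G*W/3 (Z(G, W) = (G*W)/3 = G*W/3)
T(b, V) = -7 + V - b (T(b, V) = -7 + (V - b) = -7 + V - b)
K = 796/133 (K = 6 + 2/(((⅓)*(-21)*19)) = 6 + 2/(-133) = 6 + 2*(-1/133) = 6 - 2/133 = 796/133 ≈ 5.9850)
-253 + T(-20, 3)*K = -253 + (-7 + 3 - 1*(-20))*(796/133) = -253 + (-7 + 3 + 20)*(796/133) = -253 + 16*(796/133) = -253 + 12736/133 = -20913/133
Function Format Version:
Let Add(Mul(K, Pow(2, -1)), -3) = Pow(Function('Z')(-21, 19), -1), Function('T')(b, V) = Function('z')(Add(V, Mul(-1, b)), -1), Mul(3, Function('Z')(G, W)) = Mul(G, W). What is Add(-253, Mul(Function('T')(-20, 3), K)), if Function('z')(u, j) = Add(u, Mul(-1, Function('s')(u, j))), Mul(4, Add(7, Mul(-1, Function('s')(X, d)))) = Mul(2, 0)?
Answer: Rational(-20913, 133) ≈ -157.24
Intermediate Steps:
Function('s')(X, d) = 7 (Function('s')(X, d) = Add(7, Mul(Rational(-1, 4), Mul(2, 0))) = Add(7, Mul(Rational(-1, 4), 0)) = Add(7, 0) = 7)
Function('z')(u, j) = Add(-7, u) (Function('z')(u, j) = Add(u, Mul(-1, 7)) = Add(u, -7) = Add(-7, u))
Function('Z')(G, W) = Mul(Rational(1, 3), G, W) (Function('Z')(G, W) = Mul(Rational(1, 3), Mul(G, W)) = Mul(Rational(1, 3), G, W))
Function('T')(b, V) = Add(-7, V, Mul(-1, b)) (Function('T')(b, V) = Add(-7, Add(V, Mul(-1, b))) = Add(-7, V, Mul(-1, b)))
K = Rational(796, 133) (K = Add(6, Mul(2, Pow(Mul(Rational(1, 3), -21, 19), -1))) = Add(6, Mul(2, Pow(-133, -1))) = Add(6, Mul(2, Rational(-1, 133))) = Add(6, Rational(-2, 133)) = Rational(796, 133) ≈ 5.9850)
Add(-253, Mul(Function('T')(-20, 3), K)) = Add(-253, Mul(Add(-7, 3, Mul(-1, -20)), Rational(796, 133))) = Add(-253, Mul(Add(-7, 3, 20), Rational(796, 133))) = Add(-253, Mul(16, Rational(796, 133))) = Add(-253, Rational(12736, 133)) = Rational(-20913, 133)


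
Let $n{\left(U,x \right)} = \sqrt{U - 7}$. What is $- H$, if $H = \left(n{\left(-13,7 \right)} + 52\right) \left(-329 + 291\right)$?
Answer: $1976 + 76 i \sqrt{5} \approx 1976.0 + 169.94 i$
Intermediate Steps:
$n{\left(U,x \right)} = \sqrt{-7 + U}$
$H = -1976 - 76 i \sqrt{5}$ ($H = \left(\sqrt{-7 - 13} + 52\right) \left(-329 + 291\right) = \left(\sqrt{-20} + 52\right) \left(-38\right) = \left(2 i \sqrt{5} + 52\right) \left(-38\right) = \left(52 + 2 i \sqrt{5}\right) \left(-38\right) = -1976 - 76 i \sqrt{5} \approx -1976.0 - 169.94 i$)
$- H = - (-1976 - 76 i \sqrt{5}) = 1976 + 76 i \sqrt{5}$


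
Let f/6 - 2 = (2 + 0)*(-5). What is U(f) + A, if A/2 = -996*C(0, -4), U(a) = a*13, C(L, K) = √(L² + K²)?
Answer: -8592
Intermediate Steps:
C(L, K) = √(K² + L²)
f = -48 (f = 12 + 6*((2 + 0)*(-5)) = 12 + 6*(2*(-5)) = 12 + 6*(-10) = 12 - 60 = -48)
U(a) = 13*a
A = -7968 (A = 2*(-996*√((-4)² + 0²)) = 2*(-996*√(16 + 0)) = 2*(-996*√16) = 2*(-996*4) = 2*(-3984) = -7968)
U(f) + A = 13*(-48) - 7968 = -624 - 7968 = -8592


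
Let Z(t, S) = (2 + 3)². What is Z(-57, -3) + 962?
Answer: 987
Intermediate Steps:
Z(t, S) = 25 (Z(t, S) = 5² = 25)
Z(-57, -3) + 962 = 25 + 962 = 987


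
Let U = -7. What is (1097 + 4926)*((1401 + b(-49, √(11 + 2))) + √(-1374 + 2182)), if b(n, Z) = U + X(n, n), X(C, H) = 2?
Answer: 8408108 + 12046*√202 ≈ 8.5793e+6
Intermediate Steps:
b(n, Z) = -5 (b(n, Z) = -7 + 2 = -5)
(1097 + 4926)*((1401 + b(-49, √(11 + 2))) + √(-1374 + 2182)) = (1097 + 4926)*((1401 - 5) + √(-1374 + 2182)) = 6023*(1396 + √808) = 6023*(1396 + 2*√202) = 8408108 + 12046*√202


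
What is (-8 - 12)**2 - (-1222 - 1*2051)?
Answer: 3673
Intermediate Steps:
(-8 - 12)**2 - (-1222 - 1*2051) = (-20)**2 - (-1222 - 2051) = 400 - 1*(-3273) = 400 + 3273 = 3673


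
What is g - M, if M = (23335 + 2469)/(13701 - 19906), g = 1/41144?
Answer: 1061685981/255298520 ≈ 4.1586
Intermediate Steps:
g = 1/41144 ≈ 2.4305e-5
M = -25804/6205 (M = 25804/(-6205) = 25804*(-1/6205) = -25804/6205 ≈ -4.1586)
g - M = 1/41144 - 1*(-25804/6205) = 1/41144 + 25804/6205 = 1061685981/255298520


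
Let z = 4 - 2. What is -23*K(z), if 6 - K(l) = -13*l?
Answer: -736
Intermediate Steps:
z = 2
K(l) = 6 + 13*l (K(l) = 6 - (-13)*l = 6 + 13*l)
-23*K(z) = -23*(6 + 13*2) = -23*(6 + 26) = -23*32 = -736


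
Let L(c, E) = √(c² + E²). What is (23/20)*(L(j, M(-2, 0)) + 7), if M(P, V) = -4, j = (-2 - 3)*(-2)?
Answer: 161/20 + 23*√29/10 ≈ 20.436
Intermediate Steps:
j = 10 (j = -5*(-2) = 10)
L(c, E) = √(E² + c²)
(23/20)*(L(j, M(-2, 0)) + 7) = (23/20)*(√((-4)² + 10²) + 7) = (23*(1/20))*(√(16 + 100) + 7) = 23*(√116 + 7)/20 = 23*(2*√29 + 7)/20 = 23*(7 + 2*√29)/20 = 161/20 + 23*√29/10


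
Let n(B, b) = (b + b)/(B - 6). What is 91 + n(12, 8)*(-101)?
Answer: -535/3 ≈ -178.33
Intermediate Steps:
n(B, b) = 2*b/(-6 + B) (n(B, b) = (2*b)/(-6 + B) = 2*b/(-6 + B))
91 + n(12, 8)*(-101) = 91 + (2*8/(-6 + 12))*(-101) = 91 + (2*8/6)*(-101) = 91 + (2*8*(1/6))*(-101) = 91 + (8/3)*(-101) = 91 - 808/3 = -535/3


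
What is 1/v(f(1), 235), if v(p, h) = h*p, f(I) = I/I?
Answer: 1/235 ≈ 0.0042553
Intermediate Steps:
f(I) = 1
1/v(f(1), 235) = 1/(235*1) = 1/235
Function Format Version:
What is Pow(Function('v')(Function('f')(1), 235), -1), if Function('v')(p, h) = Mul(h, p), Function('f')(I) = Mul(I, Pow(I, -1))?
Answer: Rational(1, 235) ≈ 0.0042553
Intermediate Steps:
Function('f')(I) = 1
Pow(Function('v')(Function('f')(1), 235), -1) = Pow(Mul(235, 1), -1) = Pow(235, -1) = Rational(1, 235)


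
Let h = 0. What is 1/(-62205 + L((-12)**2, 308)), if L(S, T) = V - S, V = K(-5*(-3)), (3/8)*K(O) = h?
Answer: -1/62349 ≈ -1.6039e-5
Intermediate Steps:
K(O) = 0 (K(O) = (8/3)*0 = 0)
V = 0
L(S, T) = -S (L(S, T) = 0 - S = -S)
1/(-62205 + L((-12)**2, 308)) = 1/(-62205 - 1*(-12)**2) = 1/(-62205 - 1*144) = 1/(-62205 - 144) = 1/(-62349) = -1/62349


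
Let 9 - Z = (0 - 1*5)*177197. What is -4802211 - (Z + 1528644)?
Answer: -7216849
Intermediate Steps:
Z = 885994 (Z = 9 - (0 - 1*5)*177197 = 9 - (0 - 5)*177197 = 9 - (-5)*177197 = 9 - 1*(-885985) = 9 + 885985 = 885994)
-4802211 - (Z + 1528644) = -4802211 - (885994 + 1528644) = -4802211 - 1*2414638 = -4802211 - 2414638 = -7216849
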